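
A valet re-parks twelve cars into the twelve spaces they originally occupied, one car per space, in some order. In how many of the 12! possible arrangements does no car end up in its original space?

Use !n = (n-1)(!(n-1) + !(n-2)).
!12 = 11·(14684570 + 1334961) = 11·16019531 = 176214841

176214841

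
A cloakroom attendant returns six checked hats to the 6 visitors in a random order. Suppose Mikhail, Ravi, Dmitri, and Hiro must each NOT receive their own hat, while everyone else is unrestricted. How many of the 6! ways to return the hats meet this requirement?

362

Let A_j be the event that the j-th constrained one is fixed. By inclusion-exclusion over the 4 events:
Σ_{j=0}^{4} (-1)^j C(4,j)(6-j)!
= C(4,0)·6! - C(4,1)·5! + C(4,2)·4! - C(4,3)·3! + C(4,4)·2!
= 720 - 480 + 144 - 24 + 2
= 362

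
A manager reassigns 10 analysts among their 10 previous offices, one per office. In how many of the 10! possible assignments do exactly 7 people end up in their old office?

240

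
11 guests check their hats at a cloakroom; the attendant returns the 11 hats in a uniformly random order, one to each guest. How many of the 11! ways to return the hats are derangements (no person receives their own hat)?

Use !n = n·!(n-1) + (-1)^n.
!11 = 11·1334961 - 1 = 14684570

14684570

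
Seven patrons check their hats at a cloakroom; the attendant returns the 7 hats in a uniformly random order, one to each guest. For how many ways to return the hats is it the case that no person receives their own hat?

The subfactorial !7 = [7!/e] (nearest integer).
7! = 5040, and 5040/e ≈ 1854.11, so !7 = 1854.

1854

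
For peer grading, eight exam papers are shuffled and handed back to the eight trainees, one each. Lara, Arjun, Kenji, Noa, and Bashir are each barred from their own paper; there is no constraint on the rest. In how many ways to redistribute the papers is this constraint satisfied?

Let A_j be the event that the j-th constrained one is fixed. By inclusion-exclusion over the 5 events:
Σ_{j=0}^{5} (-1)^j C(5,j)(8-j)!
= C(5,0)·8! - C(5,1)·7! + C(5,2)·6! - C(5,3)·5! + C(5,4)·4! - C(5,5)·3!
= 40320 - 25200 + 7200 - 1200 + 120 - 6
= 21234

21234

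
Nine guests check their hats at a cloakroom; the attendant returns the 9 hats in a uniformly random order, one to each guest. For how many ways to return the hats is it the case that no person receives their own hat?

Use !n = n·!(n-1) + (-1)^n.
!9 = 9·14833 - 1 = 133496

133496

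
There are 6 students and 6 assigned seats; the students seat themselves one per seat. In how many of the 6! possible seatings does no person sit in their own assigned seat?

The subfactorial !6 = [6!/e] (nearest integer).
6! = 720, and 720/e ≈ 264.87, so !6 = 265.

265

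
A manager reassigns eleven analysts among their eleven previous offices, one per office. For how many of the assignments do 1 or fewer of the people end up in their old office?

Sum C(11,i)·!(11-i) for i = 0..1:
  i=0: C(11,0)·!11 = 1·14684570 = 14684570
  i=1: C(11,1)·!10 = 11·1334961 = 14684571
Total = 29369141.

29369141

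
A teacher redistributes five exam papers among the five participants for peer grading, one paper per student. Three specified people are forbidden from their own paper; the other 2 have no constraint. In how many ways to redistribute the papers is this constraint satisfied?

64

Let A_j be the event that the j-th constrained one is fixed. By inclusion-exclusion over the 3 events:
Σ_{j=0}^{3} (-1)^j C(3,j)(5-j)!
= C(3,0)·5! - C(3,1)·4! + C(3,2)·3! - C(3,3)·2!
= 120 - 72 + 18 - 2
= 64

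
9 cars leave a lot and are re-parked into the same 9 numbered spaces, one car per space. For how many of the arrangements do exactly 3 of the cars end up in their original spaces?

Choose which 3 of the 9 are fixed: C(9,3) = 84.
The remaining 6 must be deranged: !6 = 265.
Total: 84 × 265 = 22260.

22260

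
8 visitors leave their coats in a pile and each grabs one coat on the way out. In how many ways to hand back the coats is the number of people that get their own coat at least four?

# with exactly i fixed is C(8,i)·!(8-i); sum over i=4..8:
  i=4: C(8,4)·!4 = 70·9 = 630
  i=5: C(8,5)·!3 = 56·2 = 112
  i=6: C(8,6)·!2 = 28·1 = 28
  i=7: C(8,7)·!1 = 8·0 = 0
  i=8: C(8,8)·!0 = 1·1 = 1
Total = 771.

771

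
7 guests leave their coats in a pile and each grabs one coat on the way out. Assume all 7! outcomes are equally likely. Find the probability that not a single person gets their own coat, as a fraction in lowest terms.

103/280

Favorable outcomes: !7 = 1854.
Total outcomes: 7! = 5040.
Probability = 1854/5040 = 103/280.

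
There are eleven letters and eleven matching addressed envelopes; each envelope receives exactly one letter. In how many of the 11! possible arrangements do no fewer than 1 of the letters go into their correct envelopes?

Sum C(11,i)·!(11-i) for i = 1..11:
  i=1: C(11,1)·!10 = 11·1334961 = 14684571
  i=2: C(11,2)·!9 = 55·133496 = 7342280
  i=3: C(11,3)·!8 = 165·14833 = 2447445
  i=4: C(11,4)·!7 = 330·1854 = 611820
  i=5: C(11,5)·!6 = 462·265 = 122430
  i=6: C(11,6)·!5 = 462·44 = 20328
  i=7: C(11,7)·!4 = 330·9 = 2970
  i=8: C(11,8)·!3 = 165·2 = 330
  i=9: C(11,9)·!2 = 55·1 = 55
  i=10: C(11,10)·!1 = 11·0 = 0
  i=11: C(11,11)·!0 = 1·1 = 1
Total = 25232230.

25232230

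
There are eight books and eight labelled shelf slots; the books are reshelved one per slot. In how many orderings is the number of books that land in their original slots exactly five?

Choose which 5 of the 8 are fixed: C(8,5) = 56.
The other 3 form a derangement: !3 = 2.
Total: 56 × 2 = 112.

112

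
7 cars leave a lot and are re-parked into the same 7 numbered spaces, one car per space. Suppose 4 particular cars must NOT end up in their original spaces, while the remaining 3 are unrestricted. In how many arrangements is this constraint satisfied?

Inclusion-exclusion on the 4 forbidden self-matches:
Σ_{j=0}^{4} (-1)^j C(4,j)(7-j)!
= C(4,0)·7! - C(4,1)·6! + C(4,2)·5! - C(4,3)·4! + C(4,4)·3!
= 5040 - 2880 + 720 - 96 + 6
= 2790

2790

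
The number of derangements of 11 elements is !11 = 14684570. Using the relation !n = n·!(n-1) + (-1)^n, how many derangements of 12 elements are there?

176214841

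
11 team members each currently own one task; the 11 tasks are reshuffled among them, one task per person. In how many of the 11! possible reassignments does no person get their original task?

14684570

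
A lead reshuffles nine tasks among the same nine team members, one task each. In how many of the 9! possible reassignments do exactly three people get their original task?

Choose which 3 of the 9 are fixed: C(9,3) = 84.
The remaining 6 must be deranged: !6 = 265.
Total: 84 × 265 = 22260.

22260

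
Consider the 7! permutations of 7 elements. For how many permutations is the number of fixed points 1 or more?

# with exactly i fixed is C(7,i)·!(7-i); sum over i=1..7:
  i=1: C(7,1)·!6 = 7·265 = 1855
  i=2: C(7,2)·!5 = 21·44 = 924
  i=3: C(7,3)·!4 = 35·9 = 315
  i=4: C(7,4)·!3 = 35·2 = 70
  i=5: C(7,5)·!2 = 21·1 = 21
  i=6: C(7,6)·!1 = 7·0 = 0
  i=7: C(7,7)·!0 = 1·1 = 1
Total = 3186.

3186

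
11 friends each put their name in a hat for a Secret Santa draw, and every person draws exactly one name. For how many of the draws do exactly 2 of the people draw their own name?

7342280

Choose which 2 of the 11 are fixed: C(11,2) = 55.
The remaining 9 must be deranged: !9 = 133496.
Total: 55 × 133496 = 7342280.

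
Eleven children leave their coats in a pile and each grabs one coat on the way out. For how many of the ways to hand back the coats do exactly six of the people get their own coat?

Pick the 6 fixed positions: C(11,6) = 462 ways.
The remaining 5 must be deranged: !5 = 44.
Total: 462 × 44 = 20328.

20328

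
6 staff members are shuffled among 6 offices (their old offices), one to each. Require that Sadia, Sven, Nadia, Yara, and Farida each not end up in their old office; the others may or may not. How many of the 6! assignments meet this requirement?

Let A_j be the event that the j-th constrained one is fixed. By inclusion-exclusion over the 5 events:
Σ_{j=0}^{5} (-1)^j C(5,j)(6-j)!
= C(5,0)·6! - C(5,1)·5! + C(5,2)·4! - C(5,3)·3! + C(5,4)·2! - C(5,5)·1!
= 720 - 600 + 240 - 60 + 10 - 1
= 309

309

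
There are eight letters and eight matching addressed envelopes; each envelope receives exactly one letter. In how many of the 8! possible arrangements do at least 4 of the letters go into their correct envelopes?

# with exactly i fixed is C(8,i)·!(8-i); sum over i=4..8:
  i=4: C(8,4)·!4 = 70·9 = 630
  i=5: C(8,5)·!3 = 56·2 = 112
  i=6: C(8,6)·!2 = 28·1 = 28
  i=7: C(8,7)·!1 = 8·0 = 0
  i=8: C(8,8)·!0 = 1·1 = 1
Total = 771.

771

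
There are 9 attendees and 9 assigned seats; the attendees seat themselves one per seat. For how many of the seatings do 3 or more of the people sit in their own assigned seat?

29143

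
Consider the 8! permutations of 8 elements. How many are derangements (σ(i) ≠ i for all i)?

14833

The number of derangements of 8 is !8 = Σ_{k=0}^{8} (-1)^k·8!/k!
= 8! - 8!/1! + 8!/2! - 8!/3! + 8!/4! - 8!/5! + 8!/6! - 8!/7! + 8!/8!
= 40320 - 40320 + 20160 - 6720 + 1680 - 336 + 56 - 8 + 1
= 14833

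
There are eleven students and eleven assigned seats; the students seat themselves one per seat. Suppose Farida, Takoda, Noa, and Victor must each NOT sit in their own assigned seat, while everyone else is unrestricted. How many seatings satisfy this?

27422640

Let A_j be the event that the j-th constrained one is fixed. By inclusion-exclusion over the 4 events:
Σ_{j=0}^{4} (-1)^j C(4,j)(11-j)!
= C(4,0)·11! - C(4,1)·10! + C(4,2)·9! - C(4,3)·8! + C(4,4)·7!
= 39916800 - 14515200 + 2177280 - 161280 + 5040
= 27422640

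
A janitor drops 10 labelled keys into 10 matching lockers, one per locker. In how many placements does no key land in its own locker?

!10 = 10! · Σ_{k=0}^{10} (-1)^k/k!
= 10! - 10!/1! + 10!/2! - 10!/3! + 10!/4! - 10!/5! + 10!/6! - 10!/7! + 10!/8! - 10!/9! + 10!/10!
= 3628800 - 3628800 + 1814400 - 604800 + 151200 - 30240 + 5040 - 720 + 90 - 10 + 1
= 1334961

1334961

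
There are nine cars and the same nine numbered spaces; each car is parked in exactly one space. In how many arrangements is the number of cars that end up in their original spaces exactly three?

22260

Choose which 3 of the 9 are fixed: C(9,3) = 84.
The other 6 form a derangement: !6 = 265.
Total: 84 × 265 = 22260.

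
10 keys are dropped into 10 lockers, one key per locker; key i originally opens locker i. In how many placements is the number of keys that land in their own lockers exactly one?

Choose which one of the 10 is fixed: C(10,1) = 10.
The remaining 9 must be deranged: !9 = 133496.
Total: 10 × 133496 = 1334960.

1334960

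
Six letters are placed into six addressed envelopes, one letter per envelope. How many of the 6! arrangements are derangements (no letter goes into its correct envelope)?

!6 is the nearest integer to 6!/e.
6! = 720, and 720/e ≈ 264.87, so !6 = 265.

265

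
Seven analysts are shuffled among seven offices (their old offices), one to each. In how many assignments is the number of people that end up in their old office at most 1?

# with exactly i fixed is C(7,i)·!(7-i); sum over i=0..1:
  i=0: C(7,0)·!7 = 1·1854 = 1854
  i=1: C(7,1)·!6 = 7·265 = 1855
Total = 3709.

3709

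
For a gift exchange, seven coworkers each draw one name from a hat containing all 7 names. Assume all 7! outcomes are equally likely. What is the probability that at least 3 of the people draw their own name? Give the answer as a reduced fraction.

Favorable outcomes: Σ_{i≥3} C(7,i)·!(7-i) = 35·9 + 35·2 + 21·1 + 7·0 + 1·1 = 407.
Total outcomes: 7! = 5040.
Probability = 407/5040 = 407/5040.

407/5040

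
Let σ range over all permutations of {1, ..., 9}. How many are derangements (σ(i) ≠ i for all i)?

133496

The number of derangements of 9 is !9 = Σ_{k=0}^{9} (-1)^k·9!/k!
= 9! - 9!/1! + 9!/2! - 9!/3! + 9!/4! - 9!/5! + 9!/6! - 9!/7! + 9!/8! - 9!/9!
= 362880 - 362880 + 181440 - 60480 + 15120 - 3024 + 504 - 72 + 9 - 1
= 133496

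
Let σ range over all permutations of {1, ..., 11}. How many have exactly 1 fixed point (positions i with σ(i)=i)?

Pick the single fixed position: C(11,1) = 11 ways.
The other 10 form a derangement: !10 = 1334961.
Total: 11 × 1334961 = 14684571.

14684571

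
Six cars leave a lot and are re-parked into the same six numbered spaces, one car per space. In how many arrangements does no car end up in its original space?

265

The number of derangements of 6 is !6 = Σ_{k=0}^{6} (-1)^k·6!/k!
= 6! - 6!/1! + 6!/2! - 6!/3! + 6!/4! - 6!/5! + 6!/6!
= 720 - 720 + 360 - 120 + 30 - 6 + 1
= 265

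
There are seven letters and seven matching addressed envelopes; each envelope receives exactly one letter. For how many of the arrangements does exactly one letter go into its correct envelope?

1855

Choose which one of the 7 is fixed: C(7,1) = 7.
The remaining 6 must be deranged: !6 = 265.
Total: 7 × 265 = 1855.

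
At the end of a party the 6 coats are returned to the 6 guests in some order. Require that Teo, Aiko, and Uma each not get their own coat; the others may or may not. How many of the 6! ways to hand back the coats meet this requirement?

426

Let A_j be the event that the j-th constrained one is fixed. By inclusion-exclusion over the 3 events:
Σ_{j=0}^{3} (-1)^j C(3,j)(6-j)!
= C(3,0)·6! - C(3,1)·5! + C(3,2)·4! - C(3,3)·3!
= 720 - 360 + 72 - 6
= 426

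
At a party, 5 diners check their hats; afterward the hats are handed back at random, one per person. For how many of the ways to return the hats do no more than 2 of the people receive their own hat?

109

# with exactly i fixed is C(5,i)·!(5-i); sum over i=0..2:
  i=0: C(5,0)·!5 = 1·44 = 44
  i=1: C(5,1)·!4 = 5·9 = 45
  i=2: C(5,2)·!3 = 10·2 = 20
Total = 109.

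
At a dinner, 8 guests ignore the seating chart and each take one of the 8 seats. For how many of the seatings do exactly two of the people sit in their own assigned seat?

7420

Pick the 2 fixed positions: C(8,2) = 28 ways.
The other 6 form a derangement: !6 = 265.
Total: 28 × 265 = 7420.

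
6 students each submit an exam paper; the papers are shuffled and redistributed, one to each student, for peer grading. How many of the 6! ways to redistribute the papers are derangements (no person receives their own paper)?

The subfactorial !6 = [6!/e] (nearest integer).
6! = 720, and 720/e ≈ 264.87, so !6 = 265.

265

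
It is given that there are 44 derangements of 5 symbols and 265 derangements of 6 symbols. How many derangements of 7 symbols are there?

1854

!7 = (7-1)·(!6 + !5) = 6·(265 + 44) = 6·309 = 1854.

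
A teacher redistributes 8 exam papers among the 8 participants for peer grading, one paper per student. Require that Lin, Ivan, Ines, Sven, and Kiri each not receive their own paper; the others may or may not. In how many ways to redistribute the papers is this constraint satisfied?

21234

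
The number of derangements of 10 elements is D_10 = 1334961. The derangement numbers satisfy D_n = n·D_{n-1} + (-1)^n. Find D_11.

D_11 = 11·1334961 - 1 = 14684570.

14684570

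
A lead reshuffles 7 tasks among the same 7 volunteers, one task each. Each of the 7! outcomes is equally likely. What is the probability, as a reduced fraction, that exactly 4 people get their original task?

1/72

Favorable outcomes: C(7,4)·!3 = 35·2 = 70.
Total outcomes: 7! = 5040.
Probability = 70/5040 = 1/72.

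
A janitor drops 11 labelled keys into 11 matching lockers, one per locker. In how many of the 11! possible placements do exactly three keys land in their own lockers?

2447445

Pick the 3 fixed positions: C(11,3) = 165 ways.
The remaining 8 must be deranged: !8 = 14833.
Total: 165 × 14833 = 2447445.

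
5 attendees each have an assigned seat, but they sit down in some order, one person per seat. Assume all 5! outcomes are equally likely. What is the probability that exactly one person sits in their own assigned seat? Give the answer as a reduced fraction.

3/8

Favorable outcomes: C(5,1)·!4 = 5·9 = 45.
Total outcomes: 5! = 120.
Probability = 45/120 = 3/8.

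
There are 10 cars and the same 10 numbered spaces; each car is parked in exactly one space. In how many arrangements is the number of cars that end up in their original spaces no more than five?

Sum C(10,i)·!(10-i) for i = 0..5:
  i=0: C(10,0)·!10 = 1·1334961 = 1334961
  i=1: C(10,1)·!9 = 10·133496 = 1334960
  i=2: C(10,2)·!8 = 45·14833 = 667485
  i=3: C(10,3)·!7 = 120·1854 = 222480
  i=4: C(10,4)·!6 = 210·265 = 55650
  i=5: C(10,5)·!5 = 252·44 = 11088
Total = 3626624.

3626624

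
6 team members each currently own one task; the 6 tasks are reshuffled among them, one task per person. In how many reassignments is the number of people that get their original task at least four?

16

# with exactly i fixed is C(6,i)·!(6-i); sum over i=4..6:
  i=4: C(6,4)·!2 = 15·1 = 15
  i=5: C(6,5)·!1 = 6·0 = 0
  i=6: C(6,6)·!0 = 1·1 = 1
Total = 16.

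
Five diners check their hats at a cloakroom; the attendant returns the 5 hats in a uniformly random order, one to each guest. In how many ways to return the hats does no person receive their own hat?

Recurrence: !5 = 4·(!4 + !3).
!5 = 4·(9 + 2) = 4·11 = 44

44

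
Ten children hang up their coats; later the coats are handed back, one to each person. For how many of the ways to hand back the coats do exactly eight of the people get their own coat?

Pick the 8 fixed positions: C(10,8) = 45 ways.
The remaining 2 must be deranged: !2 = 1.
Total: 45 × 1 = 45.

45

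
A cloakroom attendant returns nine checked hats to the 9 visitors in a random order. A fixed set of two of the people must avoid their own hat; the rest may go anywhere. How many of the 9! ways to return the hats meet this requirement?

287280

Inclusion-exclusion on the 2 forbidden self-matches:
Σ_{j=0}^{2} (-1)^j C(2,j)(9-j)!
= C(2,0)·9! - C(2,1)·8! + C(2,2)·7!
= 362880 - 80640 + 5040
= 287280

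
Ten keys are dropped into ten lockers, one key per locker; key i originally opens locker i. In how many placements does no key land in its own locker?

1334961

!10 is the nearest integer to 10!/e.
10! = 3628800, and 3628800/e ≈ 1334960.92, so !10 = 1334961.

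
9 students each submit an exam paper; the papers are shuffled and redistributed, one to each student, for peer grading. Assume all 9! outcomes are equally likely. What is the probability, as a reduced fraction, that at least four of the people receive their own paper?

6883/362880

Favorable outcomes: Σ_{i≥4} C(9,i)·!(9-i) = 126·44 + 126·9 + 84·2 + 36·1 + 9·0 + 1·1 = 6883.
Total outcomes: 9! = 362880.
Probability = 6883/362880 = 6883/362880.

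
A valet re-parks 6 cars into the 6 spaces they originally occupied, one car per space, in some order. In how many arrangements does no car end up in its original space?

Recurrence: !6 = 5·(!5 + !4).
!6 = 5·(44 + 9) = 5·53 = 265

265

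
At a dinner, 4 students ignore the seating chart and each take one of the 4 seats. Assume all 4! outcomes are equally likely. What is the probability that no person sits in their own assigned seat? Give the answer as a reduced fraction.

Favorable outcomes: !4 = 9.
Total outcomes: 4! = 24.
Probability = 9/24 = 3/8.

3/8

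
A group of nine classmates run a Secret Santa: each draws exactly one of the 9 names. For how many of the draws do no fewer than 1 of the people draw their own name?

Sum C(9,i)·!(9-i) for i = 1..9:
  i=1: C(9,1)·!8 = 9·14833 = 133497
  i=2: C(9,2)·!7 = 36·1854 = 66744
  i=3: C(9,3)·!6 = 84·265 = 22260
  i=4: C(9,4)·!5 = 126·44 = 5544
  i=5: C(9,5)·!4 = 126·9 = 1134
  i=6: C(9,6)·!3 = 84·2 = 168
  i=7: C(9,7)·!2 = 36·1 = 36
  i=8: C(9,8)·!1 = 9·0 = 0
  i=9: C(9,9)·!0 = 1·1 = 1
Total = 229384.

229384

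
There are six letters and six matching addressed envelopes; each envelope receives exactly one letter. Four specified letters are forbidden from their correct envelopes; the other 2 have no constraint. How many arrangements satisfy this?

Inclusion-exclusion on the 4 forbidden self-matches:
Σ_{j=0}^{4} (-1)^j C(4,j)(6-j)!
= C(4,0)·6! - C(4,1)·5! + C(4,2)·4! - C(4,3)·3! + C(4,4)·2!
= 720 - 480 + 144 - 24 + 2
= 362

362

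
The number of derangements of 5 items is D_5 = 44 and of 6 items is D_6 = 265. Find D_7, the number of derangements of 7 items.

1854

D_7 = (7-1)·(D_6 + D_5) = 6·(265 + 44) = 6·309 = 1854.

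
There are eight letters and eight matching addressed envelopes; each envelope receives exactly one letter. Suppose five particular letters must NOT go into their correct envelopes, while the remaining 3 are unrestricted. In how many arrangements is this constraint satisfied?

Inclusion-exclusion on the 5 forbidden self-matches:
Σ_{j=0}^{5} (-1)^j C(5,j)(8-j)!
= C(5,0)·8! - C(5,1)·7! + C(5,2)·6! - C(5,3)·5! + C(5,4)·4! - C(5,5)·3!
= 40320 - 25200 + 7200 - 1200 + 120 - 6
= 21234

21234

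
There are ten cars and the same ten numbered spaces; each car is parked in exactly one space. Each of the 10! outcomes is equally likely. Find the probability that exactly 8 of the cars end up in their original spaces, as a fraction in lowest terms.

1/80640

Favorable outcomes: C(10,8)·!2 = 45·1 = 45.
Total outcomes: 10! = 3628800.
Probability = 45/3628800 = 1/80640.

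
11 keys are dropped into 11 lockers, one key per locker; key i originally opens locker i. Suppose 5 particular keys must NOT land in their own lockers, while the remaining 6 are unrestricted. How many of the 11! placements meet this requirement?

25022880

Let A_j be the event that the j-th constrained one is fixed. By inclusion-exclusion over the 5 events:
Σ_{j=0}^{5} (-1)^j C(5,j)(11-j)!
= C(5,0)·11! - C(5,1)·10! + C(5,2)·9! - C(5,3)·8! + C(5,4)·7! - C(5,5)·6!
= 39916800 - 18144000 + 3628800 - 403200 + 25200 - 720
= 25022880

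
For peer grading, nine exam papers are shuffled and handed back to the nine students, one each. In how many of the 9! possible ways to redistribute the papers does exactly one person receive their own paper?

133497

Choose which one of the 9 is fixed: C(9,1) = 9.
The other 8 form a derangement: !8 = 14833.
Total: 9 × 14833 = 133497.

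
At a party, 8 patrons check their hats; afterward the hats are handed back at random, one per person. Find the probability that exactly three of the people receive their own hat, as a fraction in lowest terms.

11/180

Favorable outcomes: C(8,3)·!5 = 56·44 = 2464.
Total outcomes: 8! = 40320.
Probability = 2464/40320 = 11/180.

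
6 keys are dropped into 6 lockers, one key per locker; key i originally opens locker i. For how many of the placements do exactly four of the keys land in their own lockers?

15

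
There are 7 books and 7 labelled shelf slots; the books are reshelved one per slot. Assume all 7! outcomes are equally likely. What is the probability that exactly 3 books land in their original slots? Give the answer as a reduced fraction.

1/16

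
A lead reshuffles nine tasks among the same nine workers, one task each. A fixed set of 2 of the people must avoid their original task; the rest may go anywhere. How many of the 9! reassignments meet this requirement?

287280

Let A_j be the event that the j-th constrained one is fixed. By inclusion-exclusion over the 2 events:
Σ_{j=0}^{2} (-1)^j C(2,j)(9-j)!
= C(2,0)·9! - C(2,1)·8! + C(2,2)·7!
= 362880 - 80640 + 5040
= 287280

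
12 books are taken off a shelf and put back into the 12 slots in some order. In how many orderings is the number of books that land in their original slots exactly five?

Pick the 5 fixed positions: C(12,5) = 792 ways.
The remaining 7 must be deranged: !7 = 1854.
Total: 792 × 1854 = 1468368.

1468368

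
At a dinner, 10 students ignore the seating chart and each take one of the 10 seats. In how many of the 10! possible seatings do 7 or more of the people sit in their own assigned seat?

# with exactly i fixed is C(10,i)·!(10-i); sum over i=7..10:
  i=7: C(10,7)·!3 = 120·2 = 240
  i=8: C(10,8)·!2 = 45·1 = 45
  i=9: C(10,9)·!1 = 10·0 = 0
  i=10: C(10,10)·!0 = 1·1 = 1
Total = 286.

286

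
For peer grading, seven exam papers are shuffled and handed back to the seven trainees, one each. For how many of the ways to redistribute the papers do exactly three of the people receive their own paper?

Pick the 3 fixed positions: C(7,3) = 35 ways.
The other 4 form a derangement: !4 = 9.
Total: 35 × 9 = 315.

315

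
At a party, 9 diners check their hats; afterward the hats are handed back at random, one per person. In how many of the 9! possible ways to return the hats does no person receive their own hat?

133496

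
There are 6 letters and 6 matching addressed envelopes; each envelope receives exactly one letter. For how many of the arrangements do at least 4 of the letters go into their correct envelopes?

16

# with exactly i fixed is C(6,i)·!(6-i); sum over i=4..6:
  i=4: C(6,4)·!2 = 15·1 = 15
  i=5: C(6,5)·!1 = 6·0 = 0
  i=6: C(6,6)·!0 = 1·1 = 1
Total = 16.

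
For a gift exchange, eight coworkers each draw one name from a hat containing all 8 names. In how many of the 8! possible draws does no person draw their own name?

14833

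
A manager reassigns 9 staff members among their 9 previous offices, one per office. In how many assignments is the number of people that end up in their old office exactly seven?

36

Pick the 7 fixed positions: C(9,7) = 36 ways.
The other 2 form a derangement: !2 = 1.
Total: 36 × 1 = 36.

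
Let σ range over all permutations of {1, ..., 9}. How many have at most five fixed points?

362675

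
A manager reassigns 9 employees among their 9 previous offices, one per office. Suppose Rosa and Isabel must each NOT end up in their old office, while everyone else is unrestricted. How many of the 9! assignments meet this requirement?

Let A_j be the event that the j-th constrained one is fixed. By inclusion-exclusion over the 2 events:
Σ_{j=0}^{2} (-1)^j C(2,j)(9-j)!
= C(2,0)·9! - C(2,1)·8! + C(2,2)·7!
= 362880 - 80640 + 5040
= 287280

287280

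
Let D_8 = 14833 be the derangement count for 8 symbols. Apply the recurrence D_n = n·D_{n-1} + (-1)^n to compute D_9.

133496

D_9 = 9·14833 - 1 = 133496.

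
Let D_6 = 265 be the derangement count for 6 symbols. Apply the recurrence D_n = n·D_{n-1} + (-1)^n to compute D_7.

D_7 = 7·265 - 1 = 1854.

1854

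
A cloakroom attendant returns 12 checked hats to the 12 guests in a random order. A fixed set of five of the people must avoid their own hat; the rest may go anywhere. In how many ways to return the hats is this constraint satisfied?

Inclusion-exclusion on the 5 forbidden self-matches:
Σ_{j=0}^{5} (-1)^j C(5,j)(12-j)!
= C(5,0)·12! - C(5,1)·11! + C(5,2)·10! - C(5,3)·9! + C(5,4)·8! - C(5,5)·7!
= 479001600 - 199584000 + 36288000 - 3628800 + 201600 - 5040
= 312273360

312273360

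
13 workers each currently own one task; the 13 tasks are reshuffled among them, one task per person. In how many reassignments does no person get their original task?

Use !n = n·!(n-1) + (-1)^n.
!13 = 13·176214841 - 1 = 2290792932

2290792932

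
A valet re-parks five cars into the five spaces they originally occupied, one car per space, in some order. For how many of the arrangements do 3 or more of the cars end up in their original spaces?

11

Sum C(5,i)·!(5-i) for i = 3..5:
  i=3: C(5,3)·!2 = 10·1 = 10
  i=4: C(5,4)·!1 = 5·0 = 0
  i=5: C(5,5)·!0 = 1·1 = 1
Total = 11.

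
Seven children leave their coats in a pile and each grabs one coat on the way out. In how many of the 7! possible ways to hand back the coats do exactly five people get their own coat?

Choose which 5 of the 7 are fixed: C(7,5) = 21.
The other 2 form a derangement: !2 = 1.
Total: 21 × 1 = 21.

21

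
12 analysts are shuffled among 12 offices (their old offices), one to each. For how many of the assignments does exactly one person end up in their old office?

Pick the single fixed position: C(12,1) = 12 ways.
The remaining 11 must be deranged: !11 = 14684570.
Total: 12 × 14684570 = 176214840.

176214840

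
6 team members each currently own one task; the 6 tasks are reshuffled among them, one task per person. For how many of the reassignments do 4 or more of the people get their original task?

# with exactly i fixed is C(6,i)·!(6-i); sum over i=4..6:
  i=4: C(6,4)·!2 = 15·1 = 15
  i=5: C(6,5)·!1 = 6·0 = 0
  i=6: C(6,6)·!0 = 1·1 = 1
Total = 16.

16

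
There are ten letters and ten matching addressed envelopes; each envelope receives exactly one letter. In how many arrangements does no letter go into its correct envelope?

!10 is the nearest integer to 10!/e.
10! = 3628800, and 3628800/e ≈ 1334960.92, so !10 = 1334961.

1334961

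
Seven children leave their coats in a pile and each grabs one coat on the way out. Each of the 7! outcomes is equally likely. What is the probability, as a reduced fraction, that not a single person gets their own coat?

Favorable outcomes: !7 = 1854.
Total outcomes: 7! = 5040.
Probability = 1854/5040 = 103/280.

103/280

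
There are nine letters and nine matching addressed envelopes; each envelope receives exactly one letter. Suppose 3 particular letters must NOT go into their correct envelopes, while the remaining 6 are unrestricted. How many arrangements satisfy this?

256320

Let A_j be the event that the j-th constrained one is fixed. By inclusion-exclusion over the 3 events:
Σ_{j=0}^{3} (-1)^j C(3,j)(9-j)!
= C(3,0)·9! - C(3,1)·8! + C(3,2)·7! - C(3,3)·6!
= 362880 - 120960 + 15120 - 720
= 256320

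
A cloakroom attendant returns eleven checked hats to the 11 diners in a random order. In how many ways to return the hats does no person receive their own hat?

By inclusion-exclusion, !11 = Σ (-1)^k · 11!/k! for k=0..11
= 11! - 11!/1! + 11!/2! - 11!/3! + 11!/4! - 11!/5! + 11!/6! - 11!/7! + 11!/8! - 11!/9! + 11!/10! - 11!/11!
= 39916800 - 39916800 + 19958400 - 6652800 + 1663200 - 332640 + 55440 - 7920 + 990 - 110 + 11 - 1
= 14684570

14684570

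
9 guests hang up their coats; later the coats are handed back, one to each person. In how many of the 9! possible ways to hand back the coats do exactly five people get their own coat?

1134

Choose which 5 of the 9 are fixed: C(9,5) = 126.
The other 4 form a derangement: !4 = 9.
Total: 126 × 9 = 1134.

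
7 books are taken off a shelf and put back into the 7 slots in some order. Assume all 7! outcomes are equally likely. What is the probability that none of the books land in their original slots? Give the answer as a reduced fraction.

103/280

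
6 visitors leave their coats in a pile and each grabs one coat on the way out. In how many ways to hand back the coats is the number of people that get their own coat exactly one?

264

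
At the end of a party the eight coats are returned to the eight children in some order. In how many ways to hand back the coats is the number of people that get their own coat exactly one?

14832

Pick the single fixed position: C(8,1) = 8 ways.
The other 7 form a derangement: !7 = 1854.
Total: 8 × 1854 = 14832.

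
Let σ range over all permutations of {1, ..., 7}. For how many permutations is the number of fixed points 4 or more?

Sum C(7,i)·!(7-i) for i = 4..7:
  i=4: C(7,4)·!3 = 35·2 = 70
  i=5: C(7,5)·!2 = 21·1 = 21
  i=6: C(7,6)·!1 = 7·0 = 0
  i=7: C(7,7)·!0 = 1·1 = 1
Total = 92.

92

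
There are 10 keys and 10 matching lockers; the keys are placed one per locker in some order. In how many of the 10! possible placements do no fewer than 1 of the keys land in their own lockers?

Sum C(10,i)·!(10-i) for i = 1..10:
  i=1: C(10,1)·!9 = 10·133496 = 1334960
  i=2: C(10,2)·!8 = 45·14833 = 667485
  i=3: C(10,3)·!7 = 120·1854 = 222480
  i=4: C(10,4)·!6 = 210·265 = 55650
  i=5: C(10,5)·!5 = 252·44 = 11088
  i=6: C(10,6)·!4 = 210·9 = 1890
  i=7: C(10,7)·!3 = 120·2 = 240
  i=8: C(10,8)·!2 = 45·1 = 45
  i=9: C(10,9)·!1 = 10·0 = 0
  i=10: C(10,10)·!0 = 1·1 = 1
Total = 2293839.

2293839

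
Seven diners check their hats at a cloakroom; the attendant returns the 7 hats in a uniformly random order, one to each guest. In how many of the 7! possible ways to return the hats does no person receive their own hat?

1854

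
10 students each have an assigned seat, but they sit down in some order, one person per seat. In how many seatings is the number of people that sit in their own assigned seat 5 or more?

13264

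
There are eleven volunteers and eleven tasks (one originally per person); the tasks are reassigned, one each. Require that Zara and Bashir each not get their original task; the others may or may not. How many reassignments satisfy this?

33022080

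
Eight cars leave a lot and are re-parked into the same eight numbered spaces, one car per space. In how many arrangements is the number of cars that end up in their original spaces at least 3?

3235

# with exactly i fixed is C(8,i)·!(8-i); sum over i=3..8:
  i=3: C(8,3)·!5 = 56·44 = 2464
  i=4: C(8,4)·!4 = 70·9 = 630
  i=5: C(8,5)·!3 = 56·2 = 112
  i=6: C(8,6)·!2 = 28·1 = 28
  i=7: C(8,7)·!1 = 8·0 = 0
  i=8: C(8,8)·!0 = 1·1 = 1
Total = 3235.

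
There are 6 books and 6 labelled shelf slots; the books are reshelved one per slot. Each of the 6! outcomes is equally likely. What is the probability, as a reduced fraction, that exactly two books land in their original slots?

Favorable outcomes: C(6,2)·!4 = 15·9 = 135.
Total outcomes: 6! = 720.
Probability = 135/720 = 3/16.

3/16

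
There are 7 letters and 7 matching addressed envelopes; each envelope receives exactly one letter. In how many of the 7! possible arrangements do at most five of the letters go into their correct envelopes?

5039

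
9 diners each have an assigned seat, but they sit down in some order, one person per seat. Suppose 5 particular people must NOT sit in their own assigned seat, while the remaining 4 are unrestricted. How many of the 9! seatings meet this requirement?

205056

Inclusion-exclusion on the 5 forbidden self-matches:
Σ_{j=0}^{5} (-1)^j C(5,j)(9-j)!
= C(5,0)·9! - C(5,1)·8! + C(5,2)·7! - C(5,3)·6! + C(5,4)·5! - C(5,5)·4!
= 362880 - 201600 + 50400 - 7200 + 600 - 24
= 205056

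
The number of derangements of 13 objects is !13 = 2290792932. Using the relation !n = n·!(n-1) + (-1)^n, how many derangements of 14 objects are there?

!14 = 14·2290792932 + 1 = 32071101049.

32071101049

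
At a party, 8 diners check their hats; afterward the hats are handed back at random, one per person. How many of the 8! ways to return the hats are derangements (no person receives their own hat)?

14833

The number of derangements of 8 is !8 = Σ_{k=0}^{8} (-1)^k·8!/k!
= 8! - 8!/1! + 8!/2! - 8!/3! + 8!/4! - 8!/5! + 8!/6! - 8!/7! + 8!/8!
= 40320 - 40320 + 20160 - 6720 + 1680 - 336 + 56 - 8 + 1
= 14833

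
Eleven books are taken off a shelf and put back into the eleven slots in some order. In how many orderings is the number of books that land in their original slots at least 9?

Sum C(11,i)·!(11-i) for i = 9..11:
  i=9: C(11,9)·!2 = 55·1 = 55
  i=10: C(11,10)·!1 = 11·0 = 0
  i=11: C(11,11)·!0 = 1·1 = 1
Total = 56.

56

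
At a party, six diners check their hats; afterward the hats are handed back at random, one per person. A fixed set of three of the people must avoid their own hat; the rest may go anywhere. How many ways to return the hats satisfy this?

426

Inclusion-exclusion on the 3 forbidden self-matches:
Σ_{j=0}^{3} (-1)^j C(3,j)(6-j)!
= C(3,0)·6! - C(3,1)·5! + C(3,2)·4! - C(3,3)·3!
= 720 - 360 + 72 - 6
= 426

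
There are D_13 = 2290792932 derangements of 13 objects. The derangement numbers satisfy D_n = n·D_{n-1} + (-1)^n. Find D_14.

32071101049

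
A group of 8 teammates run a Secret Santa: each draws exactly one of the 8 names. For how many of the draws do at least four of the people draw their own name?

771

Sum C(8,i)·!(8-i) for i = 4..8:
  i=4: C(8,4)·!4 = 70·9 = 630
  i=5: C(8,5)·!3 = 56·2 = 112
  i=6: C(8,6)·!2 = 28·1 = 28
  i=7: C(8,7)·!1 = 8·0 = 0
  i=8: C(8,8)·!0 = 1·1 = 1
Total = 771.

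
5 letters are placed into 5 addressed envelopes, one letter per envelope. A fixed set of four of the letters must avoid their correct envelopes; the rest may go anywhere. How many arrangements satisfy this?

53

Inclusion-exclusion on the 4 forbidden self-matches:
Σ_{j=0}^{4} (-1)^j C(4,j)(5-j)!
= C(4,0)·5! - C(4,1)·4! + C(4,2)·3! - C(4,3)·2! + C(4,4)·1!
= 120 - 96 + 36 - 8 + 1
= 53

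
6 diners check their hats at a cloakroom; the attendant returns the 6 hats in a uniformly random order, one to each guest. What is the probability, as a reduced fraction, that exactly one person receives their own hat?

11/30

Favorable outcomes: C(6,1)·!5 = 6·44 = 264.
Total outcomes: 6! = 720.
Probability = 264/720 = 11/30.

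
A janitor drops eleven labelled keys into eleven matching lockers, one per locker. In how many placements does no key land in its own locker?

14684570

By inclusion-exclusion, !11 = Σ (-1)^k · 11!/k! for k=0..11
= 11! - 11!/1! + 11!/2! - 11!/3! + 11!/4! - 11!/5! + 11!/6! - 11!/7! + 11!/8! - 11!/9! + 11!/10! - 11!/11!
= 39916800 - 39916800 + 19958400 - 6652800 + 1663200 - 332640 + 55440 - 7920 + 990 - 110 + 11 - 1
= 14684570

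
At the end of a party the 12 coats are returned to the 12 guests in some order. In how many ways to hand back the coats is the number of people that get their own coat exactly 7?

Pick the 7 fixed positions: C(12,7) = 792 ways.
The remaining 5 must be deranged: !5 = 44.
Total: 792 × 44 = 34848.

34848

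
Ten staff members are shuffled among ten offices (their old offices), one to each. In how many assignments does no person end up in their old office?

Recurrence: !10 = 9·(!9 + !8).
!10 = 9·(133496 + 14833) = 9·148329 = 1334961

1334961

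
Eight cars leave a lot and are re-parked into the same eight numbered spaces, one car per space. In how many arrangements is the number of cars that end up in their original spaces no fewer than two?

10655

# with exactly i fixed is C(8,i)·!(8-i); sum over i=2..8:
  i=2: C(8,2)·!6 = 28·265 = 7420
  i=3: C(8,3)·!5 = 56·44 = 2464
  i=4: C(8,4)·!4 = 70·9 = 630
  i=5: C(8,5)·!3 = 56·2 = 112
  i=6: C(8,6)·!2 = 28·1 = 28
  i=7: C(8,7)·!1 = 8·0 = 0
  i=8: C(8,8)·!0 = 1·1 = 1
Total = 10655.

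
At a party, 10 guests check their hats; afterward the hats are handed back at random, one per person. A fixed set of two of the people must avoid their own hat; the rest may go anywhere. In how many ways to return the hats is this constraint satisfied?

Let A_j be the event that the j-th constrained one is fixed. By inclusion-exclusion over the 2 events:
Σ_{j=0}^{2} (-1)^j C(2,j)(10-j)!
= C(2,0)·10! - C(2,1)·9! + C(2,2)·8!
= 3628800 - 725760 + 40320
= 2943360

2943360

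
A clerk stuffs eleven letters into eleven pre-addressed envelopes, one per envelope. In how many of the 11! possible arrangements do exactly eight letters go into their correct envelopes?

Choose which 8 of the 11 are fixed: C(11,8) = 165.
The remaining 3 must be deranged: !3 = 2.
Total: 165 × 2 = 330.

330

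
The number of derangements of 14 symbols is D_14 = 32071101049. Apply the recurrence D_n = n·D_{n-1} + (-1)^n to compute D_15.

D_15 = 15·32071101049 - 1 = 481066515734.

481066515734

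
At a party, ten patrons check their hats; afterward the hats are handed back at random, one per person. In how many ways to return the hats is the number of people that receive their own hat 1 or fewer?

2669921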